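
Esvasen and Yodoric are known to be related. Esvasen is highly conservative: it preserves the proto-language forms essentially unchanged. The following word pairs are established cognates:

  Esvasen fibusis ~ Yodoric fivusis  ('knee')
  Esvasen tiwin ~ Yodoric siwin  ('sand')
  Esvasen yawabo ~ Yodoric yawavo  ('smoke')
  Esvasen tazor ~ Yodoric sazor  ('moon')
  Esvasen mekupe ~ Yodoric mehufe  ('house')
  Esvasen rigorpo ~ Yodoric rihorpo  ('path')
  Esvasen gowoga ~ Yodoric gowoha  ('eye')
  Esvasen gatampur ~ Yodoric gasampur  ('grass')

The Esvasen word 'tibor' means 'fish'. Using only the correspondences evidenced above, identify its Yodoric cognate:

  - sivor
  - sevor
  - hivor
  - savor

tiwin ~ siwin — Esvasen t corresponds to Yodoric s word-initially before a front vowel.
yawabo ~ yawavo — Esvasen b corresponds to Yodoric v between vowels (before a back vowel).
Applying these to Esvasen 'tibor':
  tibor → sibor   (t→s word-initially before a front vowel)
  sibor → sivor   (b→v between vowels (before a back vowel))
So the Yodoric cognate is 'sivor'.

sivor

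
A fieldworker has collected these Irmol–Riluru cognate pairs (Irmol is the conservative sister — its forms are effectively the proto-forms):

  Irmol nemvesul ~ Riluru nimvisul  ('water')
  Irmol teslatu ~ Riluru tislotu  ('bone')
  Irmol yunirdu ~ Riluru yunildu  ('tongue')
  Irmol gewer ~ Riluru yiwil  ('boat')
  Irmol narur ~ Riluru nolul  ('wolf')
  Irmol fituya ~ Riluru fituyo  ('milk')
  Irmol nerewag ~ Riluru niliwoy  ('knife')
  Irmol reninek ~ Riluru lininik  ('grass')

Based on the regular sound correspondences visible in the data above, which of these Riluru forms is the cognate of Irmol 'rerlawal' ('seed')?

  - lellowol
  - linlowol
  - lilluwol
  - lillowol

lillowol

reninek ~ lininik — Irmol r corresponds to Riluru l word-initially before a front vowel.
gewer ~ yiwil, nerewag ~ niliwoy — Irmol e corresponds to Riluru i after a consonant, before r.
yunirdu ~ yunildu — Irmol r corresponds to Riluru l after a vowel, before a consonant other than r, m, n, p, b, f, v.
teslatu ~ tislotu, nerewag ~ niliwoy — Irmol a corresponds to Riluru o after a consonant, before a consonant other than r, m, n, p, b, f, v.
Applying these to Irmol 'rerlawal':
  rerlawal → lerlawal   (r→l word-initially before a front vowel)
  lerlawal → lirlawal   (e→i after a consonant, before r)
  lirlawal → lillawal   (r→l after a vowel, before a consonant other than r, m, n, p, b, f, v)
  lillawal → lillowal   (a→o after a consonant, before a consonant other than r, m, n, p, b, f, v)
  lillowal → lillowol   (a→o after a consonant, before a consonant other than r, m, n, p, b, f, v)
So the Riluru cognate is 'lillowol'.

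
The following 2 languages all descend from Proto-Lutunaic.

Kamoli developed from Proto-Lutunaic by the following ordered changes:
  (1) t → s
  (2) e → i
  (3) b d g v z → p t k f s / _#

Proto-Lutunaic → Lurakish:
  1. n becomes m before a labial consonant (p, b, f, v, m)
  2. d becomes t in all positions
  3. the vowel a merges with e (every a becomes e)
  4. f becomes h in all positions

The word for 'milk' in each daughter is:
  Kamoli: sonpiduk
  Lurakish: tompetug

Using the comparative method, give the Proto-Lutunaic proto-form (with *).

*tonpedug

Position 3: Kamoli has n, Lurakish has m. Kamoli preserves n here (none of its changes turn any other segment into n), so the proto-segment is *n.
Position 1: Kamoli has s, Lurakish has t. Taking the neighbouring segments as reconstructed: Kamoli s could go back to *t or *s; Lurakish t could go back to *t or *d — the one source consistent with every daughter is *t.
Position 5: Kamoli has i, Lurakish has e. Taking the neighbouring segments as reconstructed: Kamoli i could go back to *e or *i; Lurakish e could go back to *a or *e — the one source consistent with every daughter is *e.
This points to *tonpedug. Verify forward in each daughter:
Kamoli: *tonpedug > sonpedug > sonpidug > sonpiduk  (by unconditioned shift, vowel merger, final devoicing)
Lurakish: *tonpedug > tompedug > tompetug  (by nasal place assimilation, unconditioned shift)
*tonpedug is the unique common source.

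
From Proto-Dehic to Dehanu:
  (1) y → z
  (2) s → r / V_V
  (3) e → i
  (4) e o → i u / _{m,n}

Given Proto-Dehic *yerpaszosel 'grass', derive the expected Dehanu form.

zirpaszoril

Dehanu: *yerpaszosel > zerpaszosel > zerpaszorel > zirpaszoril  (by unconditioned shift, rhotacism, vowel merger)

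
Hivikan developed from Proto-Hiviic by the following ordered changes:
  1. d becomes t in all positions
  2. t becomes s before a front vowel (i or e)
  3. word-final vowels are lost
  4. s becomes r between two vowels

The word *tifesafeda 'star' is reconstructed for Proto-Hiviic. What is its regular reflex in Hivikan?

siferafet

Hivikan: *tifesafeda > tifesafeta > sifesafeta > sifesafet > siferafet  (by unconditioned shift, palatalisation, apocope, rhotacism)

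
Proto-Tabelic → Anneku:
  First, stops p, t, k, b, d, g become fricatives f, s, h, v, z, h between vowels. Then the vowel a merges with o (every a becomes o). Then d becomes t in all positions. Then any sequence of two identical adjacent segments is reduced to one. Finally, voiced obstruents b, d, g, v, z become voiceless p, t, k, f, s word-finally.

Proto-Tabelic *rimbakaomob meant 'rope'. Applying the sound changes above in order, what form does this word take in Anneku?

rimbohomop

Anneku: start from *rimbakaomob.
  rule 1 (intervocalic lenition): rimbakaomob → rimbahaomob
  rule 2 (vowel merger): rimbahaomob → rimbohoomob
  rule 3: no change — rimbohoomob
  rule 4 (degemination): rimbohoomob → rimbohomob
  rule 5 (final devoicing): rimbohomob → rimbohomop
  ⇒ Anneku rimbohomop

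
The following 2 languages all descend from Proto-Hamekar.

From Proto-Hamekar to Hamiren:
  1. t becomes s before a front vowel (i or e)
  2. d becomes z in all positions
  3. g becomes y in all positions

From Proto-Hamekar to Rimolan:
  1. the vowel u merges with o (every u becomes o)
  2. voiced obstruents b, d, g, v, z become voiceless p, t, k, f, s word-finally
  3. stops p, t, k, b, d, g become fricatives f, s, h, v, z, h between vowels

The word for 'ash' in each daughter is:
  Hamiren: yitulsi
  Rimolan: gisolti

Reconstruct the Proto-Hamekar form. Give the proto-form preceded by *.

Position 1: Hamiren has y, Rimolan has g. Rimolan preserves g here (none of its changes turn any other segment into g), so the proto-segment is *g.
Position 6: Hamiren has s, Rimolan has t. Taking the neighbouring segments as reconstructed: Hamiren s could go back to *t or *s; Rimolan t can only go back to *t — the one source consistent with every daughter is *t.
Position 4: Hamiren has u, Rimolan has o. Hamiren preserves u here (none of its changes turn any other segment into u), so the proto-segment is *u.
Verify the candidate proto-form against each daughter:
Hamiren: *gitulti > gitulsi > yitulsi  (by palatalisation, unconditioned shift)
Rimolan: *gitulti > gitolti > gisolti  (by vowel merger, intervocalic lenition)
No other proto-form is consistent with every reflex, so the reconstruction is *gitulti.

*gitulti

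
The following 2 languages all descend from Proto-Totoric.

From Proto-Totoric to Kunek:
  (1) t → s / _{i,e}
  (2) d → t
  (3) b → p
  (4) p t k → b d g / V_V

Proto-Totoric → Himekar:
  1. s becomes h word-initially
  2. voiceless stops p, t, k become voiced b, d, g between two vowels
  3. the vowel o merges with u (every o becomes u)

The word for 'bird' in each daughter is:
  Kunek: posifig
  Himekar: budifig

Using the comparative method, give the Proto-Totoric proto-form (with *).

Position 1: Kunek has p, Himekar has b. Taking the neighbouring segments as reconstructed: Kunek p could go back to *p or *b; Himekar b can only go back to *b — the one source consistent with every daughter is *b.
Position 2: Kunek has o, Himekar has u. Kunek preserves o here (none of its changes turn any other segment into o), so the proto-segment is *o.
Position 3: Kunek has s, Himekar has d. Taking the neighbouring segments as reconstructed: Kunek s could go back to *t or *s; Himekar d could go back to *t or *d — the one source consistent with every daughter is *t.
Continuing position by position gives *botifig; check it forward:
Kunek: *botifig
  botifig → bosifig   [palatalisation]
  bosifig (rule 2 does not apply)
  bosifig → posifig   [unconditioned shift]
  posifig (rule 4 does not apply)
  giving Kunek posifig.
Himekar: *botifig > bodifig > budifig  (by intervocalic voicing, vowel merger)
No other proto-form is consistent with every reflex, so the reconstruction is *botifig.

*botifig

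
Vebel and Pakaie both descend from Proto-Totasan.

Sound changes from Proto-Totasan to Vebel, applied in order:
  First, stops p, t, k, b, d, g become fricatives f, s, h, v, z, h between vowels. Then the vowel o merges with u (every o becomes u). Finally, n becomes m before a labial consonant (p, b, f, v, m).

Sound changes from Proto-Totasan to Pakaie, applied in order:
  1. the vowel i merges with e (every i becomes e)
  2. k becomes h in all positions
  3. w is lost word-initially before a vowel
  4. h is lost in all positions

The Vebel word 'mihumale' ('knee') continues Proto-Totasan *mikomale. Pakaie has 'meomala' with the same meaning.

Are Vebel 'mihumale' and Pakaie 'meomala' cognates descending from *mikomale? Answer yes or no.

no

Derive the expected Pakaie reflex of *mikomale:
Pakaie: *mikomale > mekomale > mehomale > meomale  (by vowel merger, unconditioned shift, h-loss)
The regular Pakaie reflex would be 'meomale', but the attested form is 'meomala'. The correspondence is irregular, so they are not cognates (the Pakaie form has a different source).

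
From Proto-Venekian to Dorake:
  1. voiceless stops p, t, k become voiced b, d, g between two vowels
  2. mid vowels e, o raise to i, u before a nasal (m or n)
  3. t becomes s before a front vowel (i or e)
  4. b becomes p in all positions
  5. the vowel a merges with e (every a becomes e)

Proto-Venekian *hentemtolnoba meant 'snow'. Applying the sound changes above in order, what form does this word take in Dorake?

Dorake: start from *hentemtolnoba.
  rule 1: no change — hentemtolnoba
  rule 2 (pre-nasal raising): hentemtolnoba → hintimtolnoba
  rule 3 (palatalisation): hintimtolnoba → hinsimtolnoba
  rule 4 (unconditioned shift): hinsimtolnoba → hinsimtolnopa
  rule 5 (vowel merger): hinsimtolnopa → hinsimtolnope
  ⇒ Dorake hinsimtolnope

hinsimtolnope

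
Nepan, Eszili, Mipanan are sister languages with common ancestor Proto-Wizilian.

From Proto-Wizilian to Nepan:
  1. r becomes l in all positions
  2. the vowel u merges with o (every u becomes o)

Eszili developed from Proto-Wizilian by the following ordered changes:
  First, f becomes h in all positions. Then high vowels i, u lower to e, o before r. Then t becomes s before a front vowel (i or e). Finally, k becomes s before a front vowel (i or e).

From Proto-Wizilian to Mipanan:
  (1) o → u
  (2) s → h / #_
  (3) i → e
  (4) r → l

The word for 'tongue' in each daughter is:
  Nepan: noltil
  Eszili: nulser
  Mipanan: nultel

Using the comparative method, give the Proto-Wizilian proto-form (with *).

Position 6: Nepan has l, Eszili has r, Mipanan has l. Eszili preserves r here (none of its changes turn any other segment into r), so the proto-segment is *r.
Position 2: Nepan has o, Eszili has u, Mipanan has u. Eszili preserves u here (none of its changes turn any other segment into u), so the proto-segment is *u.
Verify the candidate proto-form against each daughter:
Nepan: *nultir
  nultir → nultil   [unconditioned shift]
  nultil → noltil   [vowel merger]
  giving Nepan noltil.
Eszili: *nultir
  nultir (rule 1 does not apply)
  nultir → nulter   [pre-rhotic lowering]
  nulter → nulser   [palatalisation]
  nulser (rule 4 does not apply)
  giving Eszili nulser.
Mipanan: *nultir > nulter > nultel  (by vowel merger, unconditioned shift)
*nultir is the unique common source.

*nultir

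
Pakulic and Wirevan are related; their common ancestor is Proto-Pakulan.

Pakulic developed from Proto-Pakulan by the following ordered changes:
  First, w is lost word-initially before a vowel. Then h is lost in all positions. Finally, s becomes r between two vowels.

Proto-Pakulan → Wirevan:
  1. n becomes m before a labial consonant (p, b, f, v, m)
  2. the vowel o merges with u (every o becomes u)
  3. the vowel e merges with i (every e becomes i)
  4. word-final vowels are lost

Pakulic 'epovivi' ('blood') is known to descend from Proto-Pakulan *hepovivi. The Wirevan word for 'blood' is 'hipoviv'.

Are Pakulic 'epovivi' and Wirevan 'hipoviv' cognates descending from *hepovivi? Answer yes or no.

no

Derive the expected Wirevan reflex of *hepovivi:
Wirevan: start from *hepovivi.
  rule 1: no change — hepovivi
  rule 2 (vowel merger): hepovivi → hepuvivi
  rule 3 (vowel merger): hepuvivi → hipuvivi
  rule 4 (apocope): hipuvivi → hipuviv
  ⇒ Wirevan hipuviv
The regular Wirevan reflex would be 'hipuviv', but the attested form is 'hipoviv'. The correspondence is irregular, so they are not cognates (the Wirevan form has a different source).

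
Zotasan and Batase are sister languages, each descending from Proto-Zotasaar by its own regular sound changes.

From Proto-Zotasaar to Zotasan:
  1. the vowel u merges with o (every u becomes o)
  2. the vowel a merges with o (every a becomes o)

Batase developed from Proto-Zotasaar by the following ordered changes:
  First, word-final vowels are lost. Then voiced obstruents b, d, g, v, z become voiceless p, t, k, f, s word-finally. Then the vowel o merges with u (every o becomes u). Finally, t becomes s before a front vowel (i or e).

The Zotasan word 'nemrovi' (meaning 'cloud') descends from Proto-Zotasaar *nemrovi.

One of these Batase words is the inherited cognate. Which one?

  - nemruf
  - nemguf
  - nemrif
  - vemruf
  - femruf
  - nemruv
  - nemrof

nemruf

Batase: start from *nemrovi.
  rule 1 (apocope): nemrovi → nemrov
  rule 2 (final devoicing): nemrov → nemrof
  rule 3 (vowel merger): nemrof → nemruf
  rule 4: no change — nemruf
  ⇒ Batase nemruf
Among the options, 'nemruf' alone shows every Batase change applied in order.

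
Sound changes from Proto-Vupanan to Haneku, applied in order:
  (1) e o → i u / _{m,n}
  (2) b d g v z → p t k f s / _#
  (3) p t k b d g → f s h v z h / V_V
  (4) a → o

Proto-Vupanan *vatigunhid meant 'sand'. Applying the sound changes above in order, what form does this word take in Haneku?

vosihunhit

Haneku: start from *vatigunhid.
  rule 1: no change — vatigunhid
  rule 2 (final devoicing): vatigunhid → vatigunhit
  rule 3 (intervocalic lenition): vatigunhit → vasihunhit
  rule 4 (vowel merger): vasihunhit → vosihunhit
  ⇒ Haneku vosihunhit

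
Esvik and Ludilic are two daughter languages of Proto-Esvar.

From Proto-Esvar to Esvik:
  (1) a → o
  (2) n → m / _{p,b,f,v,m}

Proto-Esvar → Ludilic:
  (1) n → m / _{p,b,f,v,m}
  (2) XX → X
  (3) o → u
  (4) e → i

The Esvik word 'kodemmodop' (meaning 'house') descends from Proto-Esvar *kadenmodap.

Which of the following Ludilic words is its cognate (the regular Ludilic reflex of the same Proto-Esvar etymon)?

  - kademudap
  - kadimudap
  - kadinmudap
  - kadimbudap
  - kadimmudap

Ludilic: *kadenmodap
  kadenmodap → kademmodap   [nasal place assimilation]
  kademmodap → kademodap   [degemination]
  kademodap → kademudap   [vowel merger]
  kademudap → kadimudap   [vowel merger]
  giving Ludilic kadimudap.
Only 'kadimudap' matches the regular Ludilic development of *kadenmodap.

kadimudap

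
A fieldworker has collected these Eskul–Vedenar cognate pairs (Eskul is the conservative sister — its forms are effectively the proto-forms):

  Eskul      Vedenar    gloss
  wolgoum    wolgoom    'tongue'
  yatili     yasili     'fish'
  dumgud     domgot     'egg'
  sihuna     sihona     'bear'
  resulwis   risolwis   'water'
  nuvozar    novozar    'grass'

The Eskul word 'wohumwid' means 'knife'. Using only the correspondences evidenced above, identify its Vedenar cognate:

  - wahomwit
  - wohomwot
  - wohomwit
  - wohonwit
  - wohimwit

wohomwit

dumgud ~ domgot — Eskul u corresponds to Vedenar o after a consonant, before a nasal.
dumgud ~ domgot — Eskul d corresponds to Vedenar t word-finally.
Applying these to Eskul 'wohumwid':
  wohumwid → wohomwid   (u→o after a consonant, before a nasal)
  wohomwid → wohomwit   (d→t word-finally)
So the Vedenar cognate is 'wohomwit'.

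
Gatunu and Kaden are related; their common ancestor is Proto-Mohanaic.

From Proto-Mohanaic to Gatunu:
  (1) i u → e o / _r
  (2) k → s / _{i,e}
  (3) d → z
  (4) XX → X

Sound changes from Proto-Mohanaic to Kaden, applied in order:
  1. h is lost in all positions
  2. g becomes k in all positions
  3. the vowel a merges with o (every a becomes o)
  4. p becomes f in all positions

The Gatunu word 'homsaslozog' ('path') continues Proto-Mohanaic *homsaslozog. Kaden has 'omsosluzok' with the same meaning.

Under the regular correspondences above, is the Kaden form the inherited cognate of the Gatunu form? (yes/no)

no

Derive the expected Kaden reflex of *homsaslozog:
Kaden: *homsaslozog
  homsaslozog → omsaslozog   [h-loss]
  omsaslozog → omsaslozok   [unconditioned shift]
  omsaslozok → omsoslozok   [vowel merger]
  omsoslozok (rule 4 does not apply)
  giving Kaden omsoslozok.
The regular Kaden reflex would be 'omsoslozok', but the attested form is 'omsosluzok'. The correspondence is irregular, so they are not cognates (the Kaden form has a different source).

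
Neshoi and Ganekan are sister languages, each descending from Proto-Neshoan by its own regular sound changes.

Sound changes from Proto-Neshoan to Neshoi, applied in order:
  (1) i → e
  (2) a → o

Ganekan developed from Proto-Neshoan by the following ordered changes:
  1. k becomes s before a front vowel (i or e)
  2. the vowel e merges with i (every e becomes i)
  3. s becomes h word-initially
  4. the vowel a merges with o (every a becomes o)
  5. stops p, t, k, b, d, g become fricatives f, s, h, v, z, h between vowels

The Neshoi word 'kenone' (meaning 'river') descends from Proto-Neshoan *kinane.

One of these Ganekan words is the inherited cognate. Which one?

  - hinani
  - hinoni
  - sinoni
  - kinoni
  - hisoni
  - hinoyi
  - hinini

hinoni

Ganekan: *kinane
  kinane → sinane   [palatalisation]
  sinane → sinani   [vowel merger]
  sinani → hinani   [debuccalisation]
  hinani → hinoni   [vowel merger]
  hinoni (rule 5 does not apply)
  giving Ganekan hinoni.
Only 'hinoni' matches the regular Ganekan development of *kinane.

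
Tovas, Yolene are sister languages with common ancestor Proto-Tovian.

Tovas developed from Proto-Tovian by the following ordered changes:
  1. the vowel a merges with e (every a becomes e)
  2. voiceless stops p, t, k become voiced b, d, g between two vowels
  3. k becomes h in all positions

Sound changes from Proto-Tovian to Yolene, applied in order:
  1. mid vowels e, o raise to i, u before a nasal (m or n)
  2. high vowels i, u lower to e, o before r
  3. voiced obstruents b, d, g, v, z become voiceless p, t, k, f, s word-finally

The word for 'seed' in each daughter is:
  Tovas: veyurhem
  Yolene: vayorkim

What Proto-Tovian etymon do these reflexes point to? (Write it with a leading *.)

*vayurkem

Position 7: Tovas has e, Yolene has i. Taking the neighbouring segments as reconstructed: Tovas e could go back to *a or *e; Yolene i could go back to *e or *i — the one source consistent with every daughter is *e.
Position 6: Tovas has h, Yolene has k. Taking the neighbouring segments as reconstructed: Tovas h could go back to *k or *h; Yolene k can only go back to *k — the one source consistent with every daughter is *k.
Position 4: Tovas has u, Yolene has o. Tovas preserves u here (none of its changes turn any other segment into u), so the proto-segment is *u.
Continuing position by position gives *vayurkem; check it forward:
Tovas: start from *vayurkem.
  rule 1 (vowel merger): vayurkem → veyurkem
  rule 2: no change — veyurkem
  rule 3 (unconditioned shift): veyurkem → veyurhem
  ⇒ Tovas veyurhem
Yolene: start from *vayurkem.
  rule 1 (pre-nasal raising): vayurkem → vayurkim
  rule 2 (pre-rhotic lowering): vayurkim → vayorkim
  rule 3: no change — vayorkim
  ⇒ Yolene vayorkim
*vayurkem is the unique common source.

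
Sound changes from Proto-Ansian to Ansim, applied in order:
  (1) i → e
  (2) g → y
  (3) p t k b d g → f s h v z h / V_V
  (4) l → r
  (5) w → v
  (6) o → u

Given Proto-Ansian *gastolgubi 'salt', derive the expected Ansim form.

Ansim: *gastolgubi > gastolgube > yastolyube > yastolyuve > yastoryuve > yasturyuve  (by vowel merger, unconditioned shift, intervocalic lenition, unconditioned shift, vowel merger)

yasturyuve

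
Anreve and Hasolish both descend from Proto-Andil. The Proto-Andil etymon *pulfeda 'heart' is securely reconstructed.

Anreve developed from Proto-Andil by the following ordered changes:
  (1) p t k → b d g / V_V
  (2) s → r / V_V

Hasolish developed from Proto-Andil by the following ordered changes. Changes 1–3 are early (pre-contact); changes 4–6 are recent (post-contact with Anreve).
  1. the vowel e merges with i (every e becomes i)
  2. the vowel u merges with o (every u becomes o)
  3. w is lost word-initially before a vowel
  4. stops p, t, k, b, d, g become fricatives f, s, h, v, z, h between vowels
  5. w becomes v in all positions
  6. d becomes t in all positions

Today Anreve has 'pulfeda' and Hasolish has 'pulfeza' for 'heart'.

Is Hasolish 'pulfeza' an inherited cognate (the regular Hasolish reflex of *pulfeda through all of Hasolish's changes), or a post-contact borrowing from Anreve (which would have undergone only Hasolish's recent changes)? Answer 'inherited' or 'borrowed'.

borrowed

If inherited, *pulfeda would pass through all of Hasolish's changes:
Hasolish: start from *pulfeda.
  rule 1 (vowel merger): pulfeda → pulfida
  rule 2 (vowel merger): pulfida → polfida
  rule 3: no change — polfida
  rule 4 (intervocalic lenition): polfida → polfiza
  rule 5: no change — polfiza
  rule 6: no change — polfiza
  ⇒ Hasolish polfiza
If borrowed from Anreve 'pulfeda' after the early changes, it would undergo only the recent ones:
  rule 4 (intervocalic lenition): pulfeda → pulfeza
  rule 5 (unconditioned shift): no change (pulfeza)
  rule 6 (unconditioned shift): no change (pulfeza)
  ⇒ as a loan: pulfeza
Hasolish 'pulfeza' matches the loan outcome 'pulfeza', not the inherited 'polfiza' — it skipped the early Hasolish changes, so it was borrowed from Anreve.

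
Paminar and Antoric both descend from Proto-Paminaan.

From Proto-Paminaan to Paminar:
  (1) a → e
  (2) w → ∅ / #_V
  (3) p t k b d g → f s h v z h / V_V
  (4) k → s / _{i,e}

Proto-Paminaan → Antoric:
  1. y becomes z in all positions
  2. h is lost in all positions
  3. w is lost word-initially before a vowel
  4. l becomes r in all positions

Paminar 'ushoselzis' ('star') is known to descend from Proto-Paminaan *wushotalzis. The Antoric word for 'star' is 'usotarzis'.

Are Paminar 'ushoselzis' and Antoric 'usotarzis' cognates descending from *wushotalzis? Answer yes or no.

yes

Derive the expected Antoric reflex of *wushotalzis:
Antoric: *wushotalzis
  wushotalzis (rule 1 does not apply)
  wushotalzis → wusotalzis   [h-loss]
  wusotalzis → usotalzis   [glide loss]
  usotalzis → usotarzis   [unconditioned shift]
  giving Antoric usotarzis.
Antoric 'usotarzis' matches the regular reflex exactly, so the pair is cognate.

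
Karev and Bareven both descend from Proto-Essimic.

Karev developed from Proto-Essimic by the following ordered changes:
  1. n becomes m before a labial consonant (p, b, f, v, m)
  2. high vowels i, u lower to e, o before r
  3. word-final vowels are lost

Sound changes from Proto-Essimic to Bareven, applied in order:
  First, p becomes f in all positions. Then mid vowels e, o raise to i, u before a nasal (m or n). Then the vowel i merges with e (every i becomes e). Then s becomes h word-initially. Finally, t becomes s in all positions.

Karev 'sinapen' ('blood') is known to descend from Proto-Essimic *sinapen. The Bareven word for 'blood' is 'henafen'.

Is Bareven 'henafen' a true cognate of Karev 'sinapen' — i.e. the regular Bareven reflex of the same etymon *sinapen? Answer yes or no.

Derive the expected Bareven reflex of *sinapen:
Bareven: *sinapen > sinafen > sinafin > senafen > henafen  (by unconditioned shift, pre-nasal raising, vowel merger, debuccalisation)
Bareven 'henafen' matches the regular reflex exactly, so the pair is cognate.

yes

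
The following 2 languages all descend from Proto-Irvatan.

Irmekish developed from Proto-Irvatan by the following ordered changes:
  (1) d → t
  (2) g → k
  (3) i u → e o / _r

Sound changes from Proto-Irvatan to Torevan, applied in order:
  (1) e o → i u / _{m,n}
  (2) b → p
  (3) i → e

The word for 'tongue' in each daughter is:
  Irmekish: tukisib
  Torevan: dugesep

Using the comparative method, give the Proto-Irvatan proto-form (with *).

Position 1: Irmekish has t, Torevan has d. Torevan preserves d here (none of its changes turn any other segment into d), so the proto-segment is *d.
Position 6: Irmekish has i, Torevan has e. Irmekish preserves i here (none of its changes turn any other segment into i), so the proto-segment is *i.
Position 4: Irmekish has i, Torevan has e. Irmekish preserves i here (none of its changes turn any other segment into i), so the proto-segment is *i.
Verify the candidate proto-form against each daughter:
Irmekish: *dugisib
  dugisib → tugisib   [unconditioned shift]
  tugisib → tukisib   [unconditioned shift]
  tukisib (rule 3 does not apply)
  giving Irmekish tukisib.
Torevan: *dugisib
  dugisib (rule 1 does not apply)
  dugisib → dugisip   [unconditioned shift]
  dugisip → dugesep   [vowel merger]
  giving Torevan dugesep.
No other proto-form is consistent with every reflex, so the reconstruction is *dugisib.

*dugisib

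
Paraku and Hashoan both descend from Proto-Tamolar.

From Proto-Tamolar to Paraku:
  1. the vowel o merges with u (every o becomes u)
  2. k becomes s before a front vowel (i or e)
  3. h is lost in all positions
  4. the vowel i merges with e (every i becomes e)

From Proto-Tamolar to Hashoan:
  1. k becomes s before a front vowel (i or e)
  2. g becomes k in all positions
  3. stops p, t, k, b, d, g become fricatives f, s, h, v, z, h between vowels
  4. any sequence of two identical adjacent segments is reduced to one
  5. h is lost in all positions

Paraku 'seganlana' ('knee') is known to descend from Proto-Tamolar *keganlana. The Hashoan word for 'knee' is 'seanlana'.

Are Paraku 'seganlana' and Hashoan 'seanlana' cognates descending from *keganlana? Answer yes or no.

Derive the expected Hashoan reflex of *keganlana:
Hashoan: *keganlana
  keganlana → seganlana   [palatalisation]
  seganlana → sekanlana   [unconditioned shift]
  sekanlana → sehanlana   [intervocalic lenition]
  sehanlana (rule 4 does not apply)
  sehanlana → seanlana   [h-loss]
  giving Hashoan seanlana.
Hashoan 'seanlana' matches the regular reflex exactly, so the pair is cognate.

yes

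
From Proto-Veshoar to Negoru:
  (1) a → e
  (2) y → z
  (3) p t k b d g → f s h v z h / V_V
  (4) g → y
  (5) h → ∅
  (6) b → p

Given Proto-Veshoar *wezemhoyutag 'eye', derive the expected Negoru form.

Negoru: *wezemhoyutag
  wezemhoyutag → wezemhoyuteg   [vowel merger]
  wezemhoyuteg → wezemhozuteg   [unconditioned shift]
  wezemhozuteg → wezemhozuseg   [intervocalic lenition]
  wezemhozuseg → wezemhozusey   [unconditioned shift]
  wezemhozusey → wezemozusey   [h-loss]
  wezemozusey (rule 6 does not apply)
  giving Negoru wezemozusey.

wezemozusey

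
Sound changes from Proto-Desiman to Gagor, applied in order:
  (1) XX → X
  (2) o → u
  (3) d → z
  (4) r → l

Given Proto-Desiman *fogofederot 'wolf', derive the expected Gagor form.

Gagor: *fogofederot > fugufederut > fugufezerut > fugufezelut  (by vowel merger, unconditioned shift, unconditioned shift)

fugufezelut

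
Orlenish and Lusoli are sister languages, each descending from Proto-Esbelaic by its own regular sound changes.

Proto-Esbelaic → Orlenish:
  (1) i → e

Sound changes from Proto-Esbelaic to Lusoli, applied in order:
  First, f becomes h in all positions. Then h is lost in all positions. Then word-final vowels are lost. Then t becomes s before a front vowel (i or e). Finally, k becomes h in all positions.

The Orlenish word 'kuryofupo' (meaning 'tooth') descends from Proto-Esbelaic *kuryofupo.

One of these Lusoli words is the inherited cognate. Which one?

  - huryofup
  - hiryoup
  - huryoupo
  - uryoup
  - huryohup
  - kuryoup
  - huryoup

huryoup

Lusoli: *kuryofupo
  kuryofupo → kuryohupo   [unconditioned shift]
  kuryohupo → kuryoupo   [h-loss]
  kuryoupo → kuryoup   [apocope]
  kuryoup (rule 4 does not apply)
  kuryoup → huryoup   [unconditioned shift]
  giving Lusoli huryoup.
Among the options, 'huryoup' alone shows every Lusoli change applied in order.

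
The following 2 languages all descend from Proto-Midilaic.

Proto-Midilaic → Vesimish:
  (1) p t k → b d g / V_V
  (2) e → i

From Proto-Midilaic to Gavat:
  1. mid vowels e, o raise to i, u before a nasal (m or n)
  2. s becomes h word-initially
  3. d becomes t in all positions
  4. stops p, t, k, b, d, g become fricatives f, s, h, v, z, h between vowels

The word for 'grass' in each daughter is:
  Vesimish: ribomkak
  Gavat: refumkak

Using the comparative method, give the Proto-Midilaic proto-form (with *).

Position 3: Vesimish has b, Gavat has f. Taking the neighbouring segments as reconstructed: Vesimish b could go back to *p or *b; Gavat f could go back to *p or *f — the one source consistent with every daughter is *p.
Position 4: Vesimish has o, Gavat has u. Vesimish preserves o here (none of its changes turn any other segment into o), so the proto-segment is *o.
Continuing position by position gives *repomkak; check it forward:
Vesimish: *repomkak > rebomkak > ribomkak  (by intervocalic voicing, vowel merger)
Gavat: *repomkak > repumkak > refumkak  (by pre-nasal raising, intervocalic lenition)
*repomkak is the unique common source.

*repomkak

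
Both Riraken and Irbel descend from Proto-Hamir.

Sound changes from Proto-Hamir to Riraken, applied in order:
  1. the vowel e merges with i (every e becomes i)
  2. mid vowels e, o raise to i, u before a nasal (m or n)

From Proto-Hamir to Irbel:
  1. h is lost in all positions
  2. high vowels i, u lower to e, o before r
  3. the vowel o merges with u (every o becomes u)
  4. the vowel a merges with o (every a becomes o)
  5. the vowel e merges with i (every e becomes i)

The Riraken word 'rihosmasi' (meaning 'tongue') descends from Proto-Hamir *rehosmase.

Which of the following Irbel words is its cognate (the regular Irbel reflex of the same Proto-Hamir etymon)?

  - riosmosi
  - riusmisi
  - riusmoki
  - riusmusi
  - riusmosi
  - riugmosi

Irbel: *rehosmase
  rehosmase → reosmase   [h-loss]
  reosmase (rule 2 does not apply)
  reosmase → reusmase   [vowel merger]
  reusmase → reusmose   [vowel merger]
  reusmose → riusmosi   [vowel merger]
  giving Irbel riusmosi.

riusmosi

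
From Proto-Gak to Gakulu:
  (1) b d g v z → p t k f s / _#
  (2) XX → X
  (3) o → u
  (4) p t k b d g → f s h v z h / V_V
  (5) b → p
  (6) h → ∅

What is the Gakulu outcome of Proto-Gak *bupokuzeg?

pufuuzek

Gakulu: *bupokuzeg
  bupokuzeg → bupokuzek   [final devoicing]
  bupokuzek (rule 2 does not apply)
  bupokuzek → bupukuzek   [vowel merger]
  bupukuzek → bufuhuzek   [intervocalic lenition]
  bufuhuzek → pufuhuzek   [unconditioned shift]
  pufuhuzek → pufuuzek   [h-loss]
  giving Gakulu pufuuzek.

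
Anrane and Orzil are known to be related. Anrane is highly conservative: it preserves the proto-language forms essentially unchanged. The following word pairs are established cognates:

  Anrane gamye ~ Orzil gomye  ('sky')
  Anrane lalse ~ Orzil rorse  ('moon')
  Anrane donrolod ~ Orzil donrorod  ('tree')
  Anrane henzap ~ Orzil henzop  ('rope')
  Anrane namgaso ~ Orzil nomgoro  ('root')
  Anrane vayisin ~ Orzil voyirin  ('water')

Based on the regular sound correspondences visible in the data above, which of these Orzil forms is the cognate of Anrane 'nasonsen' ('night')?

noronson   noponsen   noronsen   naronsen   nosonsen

noronsen

lalse ~ rorse, namgaso ~ nomgoro — Anrane a corresponds to Orzil o after a consonant, before a consonant other than r, m, n, p, b, f, v.
namgaso ~ nomgoro — Anrane s corresponds to Orzil r between vowels (before a back vowel).
Applying these to Anrane 'nasonsen':
  nasonsen → nosonsen   (a→o after a consonant, before a consonant other than r, m, n, p, b, f, v)
  nosonsen → noronsen   (s→r between vowels (before a back vowel))
So the Orzil cognate is 'noronsen'.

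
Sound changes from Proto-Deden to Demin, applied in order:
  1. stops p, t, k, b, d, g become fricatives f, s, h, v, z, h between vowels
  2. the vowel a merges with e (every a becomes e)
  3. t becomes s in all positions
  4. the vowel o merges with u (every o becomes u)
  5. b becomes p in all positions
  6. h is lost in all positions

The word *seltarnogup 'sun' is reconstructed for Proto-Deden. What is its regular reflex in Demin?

Demin: *seltarnogup > seltarnohup > selternohup > selsernohup > selsernuhup > selsernuup  (by intervocalic lenition, vowel merger, unconditioned shift, vowel merger, h-loss)

selsernuup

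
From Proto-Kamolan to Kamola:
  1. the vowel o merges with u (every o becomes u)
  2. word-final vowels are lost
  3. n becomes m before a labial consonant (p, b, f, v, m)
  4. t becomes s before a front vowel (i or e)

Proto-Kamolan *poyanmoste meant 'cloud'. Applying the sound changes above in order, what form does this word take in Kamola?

puyammust

Kamola: start from *poyanmoste.
  rule 1 (vowel merger): poyanmoste → puyanmuste
  rule 2 (apocope): puyanmuste → puyanmust
  rule 3 (nasal place assimilation): puyanmust → puyammust
  rule 4: no change — puyammust
  ⇒ Kamola puyammust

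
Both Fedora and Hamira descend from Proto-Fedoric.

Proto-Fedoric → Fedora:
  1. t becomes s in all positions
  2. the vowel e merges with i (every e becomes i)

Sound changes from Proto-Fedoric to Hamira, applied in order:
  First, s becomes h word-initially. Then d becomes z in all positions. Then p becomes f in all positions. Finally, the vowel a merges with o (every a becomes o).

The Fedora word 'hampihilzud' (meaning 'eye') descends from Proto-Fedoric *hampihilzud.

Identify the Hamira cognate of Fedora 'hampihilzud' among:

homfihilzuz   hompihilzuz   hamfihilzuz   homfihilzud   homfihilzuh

Hamira: *hampihilzud
  hampihilzud (rule 1 does not apply)
  hampihilzud → hampihilzuz   [unconditioned shift]
  hampihilzuz → hamfihilzuz   [unconditioned shift]
  hamfihilzuz → homfihilzuz   [vowel merger]
  giving Hamira homfihilzuz.
The other candidates each miss or misapply at least one Hamira change.

homfihilzuz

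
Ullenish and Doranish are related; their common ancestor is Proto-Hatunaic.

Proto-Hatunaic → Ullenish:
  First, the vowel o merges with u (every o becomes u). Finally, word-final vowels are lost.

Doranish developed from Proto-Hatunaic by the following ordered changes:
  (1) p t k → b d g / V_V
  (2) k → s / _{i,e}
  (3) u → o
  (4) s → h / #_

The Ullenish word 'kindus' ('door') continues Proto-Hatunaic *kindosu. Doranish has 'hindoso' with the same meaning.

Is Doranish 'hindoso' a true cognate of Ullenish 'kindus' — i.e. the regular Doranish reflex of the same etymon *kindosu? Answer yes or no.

Derive the expected Doranish reflex of *kindosu:
Doranish: start from *kindosu.
  rule 1: no change — kindosu
  rule 2 (palatalisation): kindosu → sindosu
  rule 3 (vowel merger): sindosu → sindoso
  rule 4 (debuccalisation): sindoso → hindoso
  ⇒ Doranish hindoso
Doranish 'hindoso' matches the regular reflex exactly, so the pair is cognate.

yes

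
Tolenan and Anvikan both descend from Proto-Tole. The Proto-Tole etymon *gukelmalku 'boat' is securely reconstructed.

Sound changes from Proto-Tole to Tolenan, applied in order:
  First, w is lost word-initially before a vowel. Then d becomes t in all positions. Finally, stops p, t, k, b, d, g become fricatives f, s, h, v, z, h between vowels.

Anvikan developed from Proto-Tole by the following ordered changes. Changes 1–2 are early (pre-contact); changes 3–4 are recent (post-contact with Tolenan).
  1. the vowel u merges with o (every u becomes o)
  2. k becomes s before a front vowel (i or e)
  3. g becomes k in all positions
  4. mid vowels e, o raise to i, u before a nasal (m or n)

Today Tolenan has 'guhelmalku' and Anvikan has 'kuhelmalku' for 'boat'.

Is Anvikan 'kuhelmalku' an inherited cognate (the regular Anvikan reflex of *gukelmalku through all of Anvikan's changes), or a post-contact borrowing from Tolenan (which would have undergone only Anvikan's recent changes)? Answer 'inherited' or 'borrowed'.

If inherited, *gukelmalku would pass through all of Anvikan's changes:
Anvikan: *gukelmalku
  gukelmalku → gokelmalko   [vowel merger]
  gokelmalko → goselmalko   [palatalisation]
  goselmalko → koselmalko   [unconditioned shift]
  koselmalko (rule 4 does not apply)
  giving Anvikan koselmalko.
If borrowed from Tolenan 'guhelmalku' after the early changes, it would undergo only the recent ones:
  rule 3 (unconditioned shift): guhelmalku → kuhelmalku
  rule 4 (pre-nasal raising): no change (kuhelmalku)
  ⇒ as a loan: kuhelmalku
Anvikan 'kuhelmalku' matches the loan outcome 'kuhelmalku', not the inherited 'koselmalko' — it skipped the early Anvikan changes, so it was borrowed from Tolenan.

borrowed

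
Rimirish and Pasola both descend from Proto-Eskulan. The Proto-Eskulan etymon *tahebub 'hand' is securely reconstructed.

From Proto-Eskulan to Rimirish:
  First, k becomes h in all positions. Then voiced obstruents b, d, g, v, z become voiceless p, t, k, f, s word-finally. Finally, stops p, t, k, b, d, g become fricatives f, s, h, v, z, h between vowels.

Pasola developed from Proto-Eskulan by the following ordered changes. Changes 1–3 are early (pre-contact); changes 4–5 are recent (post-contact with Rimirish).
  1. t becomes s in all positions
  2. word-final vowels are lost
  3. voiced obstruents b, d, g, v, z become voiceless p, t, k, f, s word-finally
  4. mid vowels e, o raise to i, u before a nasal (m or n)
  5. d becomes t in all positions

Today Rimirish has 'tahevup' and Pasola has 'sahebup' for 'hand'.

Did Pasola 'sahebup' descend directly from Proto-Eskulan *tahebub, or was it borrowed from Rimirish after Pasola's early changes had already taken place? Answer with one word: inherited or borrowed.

inherited

If inherited, *tahebub would pass through all of Pasola's changes:
Pasola: *tahebub > sahebub > sahebup  (by unconditioned shift, final devoicing)
If borrowed from Rimirish 'tahevup' after the early changes, it would undergo only the recent ones:
  rule 4 (pre-nasal raising): no change (tahevup)
  rule 5 (unconditioned shift): no change (tahevup)
  ⇒ as a loan: tahevup
Pasola 'sahebup' matches the inherited outcome exactly, so it is an inherited cognate, not a loan.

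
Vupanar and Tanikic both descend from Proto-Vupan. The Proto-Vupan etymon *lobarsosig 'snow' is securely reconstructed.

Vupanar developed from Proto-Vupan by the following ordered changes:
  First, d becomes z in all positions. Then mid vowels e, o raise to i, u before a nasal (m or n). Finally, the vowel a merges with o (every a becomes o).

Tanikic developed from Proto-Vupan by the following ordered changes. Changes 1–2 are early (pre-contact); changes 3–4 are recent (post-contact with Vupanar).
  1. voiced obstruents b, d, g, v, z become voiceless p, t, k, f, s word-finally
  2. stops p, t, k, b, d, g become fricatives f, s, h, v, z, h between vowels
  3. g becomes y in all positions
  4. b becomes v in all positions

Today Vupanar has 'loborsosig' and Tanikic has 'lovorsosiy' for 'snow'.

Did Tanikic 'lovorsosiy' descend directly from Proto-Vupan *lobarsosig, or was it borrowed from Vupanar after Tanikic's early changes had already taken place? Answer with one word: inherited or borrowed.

If inherited, *lobarsosig would pass through all of Tanikic's changes:
Tanikic: *lobarsosig
  lobarsosig → lobarsosik   [final devoicing]
  lobarsosik → lovarsosik   [intervocalic lenition]
  lovarsosik (rule 3 does not apply)
  lovarsosik (rule 4 does not apply)
  giving Tanikic lovarsosik.
If borrowed from Vupanar 'loborsosig' after the early changes, it would undergo only the recent ones:
  rule 3 (unconditioned shift): loborsosig → loborsosiy
  rule 4 (unconditioned shift): loborsosiy → lovorsosiy
  ⇒ as a loan: lovorsosiy
Tanikic 'lovorsosiy' matches the loan outcome 'lovorsosiy', not the inherited 'lovarsosik' — it skipped the early Tanikic changes, so it was borrowed from Vupanar.

borrowed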